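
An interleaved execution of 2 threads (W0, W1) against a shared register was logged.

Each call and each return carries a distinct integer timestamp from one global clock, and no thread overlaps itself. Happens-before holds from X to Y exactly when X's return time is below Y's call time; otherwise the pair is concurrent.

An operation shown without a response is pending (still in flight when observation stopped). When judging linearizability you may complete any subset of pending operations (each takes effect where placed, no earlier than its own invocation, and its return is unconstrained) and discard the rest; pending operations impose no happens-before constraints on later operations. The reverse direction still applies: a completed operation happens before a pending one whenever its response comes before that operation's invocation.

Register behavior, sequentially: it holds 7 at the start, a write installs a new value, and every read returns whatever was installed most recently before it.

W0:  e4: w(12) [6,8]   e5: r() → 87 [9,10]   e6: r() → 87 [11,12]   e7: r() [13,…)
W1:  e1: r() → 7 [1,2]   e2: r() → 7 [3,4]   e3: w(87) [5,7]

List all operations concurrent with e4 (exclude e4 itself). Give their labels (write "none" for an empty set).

e3

e4 spans [6,8]; an op avoiding the whole window 6..8 is ordered, any other is concurrent
e1 [1,2]: before
e2 [3,4]: before
e3 [5,7]: concurrent
e5 [9,10]: after
e6 [11,12]: after
e7 [13,…): after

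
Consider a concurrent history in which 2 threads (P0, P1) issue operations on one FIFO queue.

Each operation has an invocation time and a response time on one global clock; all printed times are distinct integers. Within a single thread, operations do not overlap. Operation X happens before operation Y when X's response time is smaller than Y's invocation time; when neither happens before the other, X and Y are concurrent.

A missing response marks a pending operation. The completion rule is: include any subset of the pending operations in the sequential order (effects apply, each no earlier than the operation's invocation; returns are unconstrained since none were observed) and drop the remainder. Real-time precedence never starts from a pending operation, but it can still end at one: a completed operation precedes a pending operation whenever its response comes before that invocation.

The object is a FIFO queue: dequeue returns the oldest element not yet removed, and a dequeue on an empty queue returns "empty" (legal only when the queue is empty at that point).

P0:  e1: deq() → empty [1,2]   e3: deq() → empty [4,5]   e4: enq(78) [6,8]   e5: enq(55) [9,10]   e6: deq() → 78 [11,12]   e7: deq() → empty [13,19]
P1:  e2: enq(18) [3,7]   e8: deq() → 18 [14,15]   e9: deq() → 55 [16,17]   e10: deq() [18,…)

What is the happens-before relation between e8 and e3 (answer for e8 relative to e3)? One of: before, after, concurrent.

e8 spans [14,15], e3 spans [4,5]
resp(e3)=5 < inv(e8)=14

after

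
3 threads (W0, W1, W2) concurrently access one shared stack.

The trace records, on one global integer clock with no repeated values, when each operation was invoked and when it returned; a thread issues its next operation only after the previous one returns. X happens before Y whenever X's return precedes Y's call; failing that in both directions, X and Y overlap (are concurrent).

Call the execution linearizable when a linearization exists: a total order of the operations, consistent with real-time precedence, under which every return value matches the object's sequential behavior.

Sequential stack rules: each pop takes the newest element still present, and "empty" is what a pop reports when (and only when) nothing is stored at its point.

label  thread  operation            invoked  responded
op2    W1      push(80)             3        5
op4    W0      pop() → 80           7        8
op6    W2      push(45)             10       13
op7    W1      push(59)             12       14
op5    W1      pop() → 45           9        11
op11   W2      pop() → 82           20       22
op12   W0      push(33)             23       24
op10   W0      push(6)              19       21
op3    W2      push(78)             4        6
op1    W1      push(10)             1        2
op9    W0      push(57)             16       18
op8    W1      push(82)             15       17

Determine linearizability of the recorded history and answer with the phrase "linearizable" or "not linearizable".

linearizable

a witness: op1, op3, op2, op4, op6, op5, op7, op9, op8, op11, op10, op12
after step 1 (op1 push(10)): stack <10>
after step 2 (op3 push(78)): stack <10,78>
after step 3 (op2 push(80)): stack <10,78,80>
after step 4 (op4 pop() → 80): stack <10,78>
after step 5 (op6 push(45)): stack <10,78,45>
after step 6 (op5 pop() → 45): stack <10,78>
after step 7 (op7 push(59)): stack <10,78,59>
after step 8 (op9 push(57)): stack <10,78,59,57>
after step 9 (op8 push(82)): stack <10,78,59,57,82>
after step 10 (op11 pop() → 82): stack <10,78,59,57>
after step 11 (op10 push(6)): stack <10,78,59,57,6>
after step 12 (op12 push(33)): stack <10,78,59,57,6,33>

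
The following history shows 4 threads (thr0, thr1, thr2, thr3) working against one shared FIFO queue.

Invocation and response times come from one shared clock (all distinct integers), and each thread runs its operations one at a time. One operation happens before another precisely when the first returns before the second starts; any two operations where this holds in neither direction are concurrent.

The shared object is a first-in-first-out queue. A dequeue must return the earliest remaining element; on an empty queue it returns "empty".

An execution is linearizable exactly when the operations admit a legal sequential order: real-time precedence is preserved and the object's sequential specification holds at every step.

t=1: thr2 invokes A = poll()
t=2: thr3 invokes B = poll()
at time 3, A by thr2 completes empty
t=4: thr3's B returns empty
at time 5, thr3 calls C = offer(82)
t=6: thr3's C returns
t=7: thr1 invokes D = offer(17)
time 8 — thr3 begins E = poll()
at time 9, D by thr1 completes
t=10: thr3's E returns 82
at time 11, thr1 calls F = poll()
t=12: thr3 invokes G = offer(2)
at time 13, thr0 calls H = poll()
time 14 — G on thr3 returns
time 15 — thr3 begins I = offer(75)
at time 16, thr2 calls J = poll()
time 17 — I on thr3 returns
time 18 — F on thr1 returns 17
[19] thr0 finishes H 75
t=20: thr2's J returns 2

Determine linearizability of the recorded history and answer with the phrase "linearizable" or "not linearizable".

one valid linearization: A, B, C, D, E, F, G, I, J, H
step 1: A poll() → empty — queue <>
step 2: B poll() → empty — queue <>
step 3: C offer(82) — queue <82>
step 4: D offer(17) — queue <82,17>
step 5: E poll() → 82 — queue <17>
step 6: F poll() → 17 — queue <>
step 7: G offer(2) — queue <2>
step 8: I offer(75) — queue <2,75>
step 9: J poll() → 2 — queue <75>
step 10: H poll() → 75 — queue <>

linearizable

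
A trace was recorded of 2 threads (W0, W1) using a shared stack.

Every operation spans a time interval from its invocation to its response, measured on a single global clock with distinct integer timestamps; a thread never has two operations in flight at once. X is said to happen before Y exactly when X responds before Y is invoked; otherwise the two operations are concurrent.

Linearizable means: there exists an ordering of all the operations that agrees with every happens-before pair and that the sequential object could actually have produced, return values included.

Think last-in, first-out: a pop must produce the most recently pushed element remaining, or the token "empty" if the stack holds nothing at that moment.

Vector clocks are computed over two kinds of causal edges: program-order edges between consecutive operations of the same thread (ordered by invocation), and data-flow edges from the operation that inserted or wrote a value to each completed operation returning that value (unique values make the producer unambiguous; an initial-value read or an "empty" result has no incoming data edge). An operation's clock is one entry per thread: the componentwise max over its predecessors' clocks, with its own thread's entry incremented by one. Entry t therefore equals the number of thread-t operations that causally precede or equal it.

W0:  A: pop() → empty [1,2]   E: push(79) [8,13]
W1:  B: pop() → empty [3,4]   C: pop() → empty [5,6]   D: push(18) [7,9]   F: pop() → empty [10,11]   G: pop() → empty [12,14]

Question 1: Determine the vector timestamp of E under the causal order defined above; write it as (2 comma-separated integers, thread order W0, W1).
VC(B, invoked at 3): no causal predecessors; +1 on W1 → (0, 1)
VC(A, invoked at 1): no causal predecessors; +1 on W0 → (1, 0)
merge at C (invoked 5): VC(B)=(0, 1), own-thread bump on W1 → (0, 2)
merge at E (invoked 8): VC(A)=(1, 0), own-thread bump on W0 → (2, 0)
merge at D (invoked 7): VC(C)=(0, 2), own-thread bump on W1 → (0, 3)
merge at F (invoked 10): VC(D)=(0, 3), own-thread bump on W1 → (0, 4)
merge at G (invoked 12): VC(F)=(0, 4), own-thread bump on W1 → (0, 5)
target: VC(E) = (2, 0)

(2, 0)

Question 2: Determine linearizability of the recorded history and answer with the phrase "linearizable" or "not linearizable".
cut after 10 events: linearizable; cut after 11 events (F responds, time 11): not linearizable
exactly one order of the 5 completed ops respects real time; the stack replay fails
every completion of the 1 pending operation (E) was checked; none linearizes
e.g. A, B, C, D, F (pending dropped): illegal at step 5, since F pop() → empty cannot apply there

not linearizable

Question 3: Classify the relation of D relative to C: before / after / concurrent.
D spans [7,9], C spans [5,6]
resp(C)=6 < inv(D)=7

after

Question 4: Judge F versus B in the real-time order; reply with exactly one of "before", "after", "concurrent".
F spans [10,11], B spans [3,4]
resp(B)=4 < inv(F)=10

after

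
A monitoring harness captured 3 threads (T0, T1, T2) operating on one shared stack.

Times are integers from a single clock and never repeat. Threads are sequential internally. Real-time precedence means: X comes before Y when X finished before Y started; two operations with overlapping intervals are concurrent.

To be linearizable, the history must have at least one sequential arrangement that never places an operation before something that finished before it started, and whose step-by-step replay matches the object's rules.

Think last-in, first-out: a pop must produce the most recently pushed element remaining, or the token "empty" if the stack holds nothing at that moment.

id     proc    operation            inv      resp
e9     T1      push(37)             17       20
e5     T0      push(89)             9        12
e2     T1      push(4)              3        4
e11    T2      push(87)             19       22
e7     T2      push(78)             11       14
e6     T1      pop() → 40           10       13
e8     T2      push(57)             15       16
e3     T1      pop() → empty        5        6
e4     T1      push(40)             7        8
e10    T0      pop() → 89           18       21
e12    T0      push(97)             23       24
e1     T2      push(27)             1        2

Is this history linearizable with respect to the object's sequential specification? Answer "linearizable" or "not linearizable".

events 1..5 are fine; event 6 — the response of e3 at time 6 — makes the prefix non-linearizable
the sole real-time-consistent order of 3 completed operations fails the stack replay
for example e1, e2, e3 fails at step 3: e3 pop() → empty is not legal there

not linearizable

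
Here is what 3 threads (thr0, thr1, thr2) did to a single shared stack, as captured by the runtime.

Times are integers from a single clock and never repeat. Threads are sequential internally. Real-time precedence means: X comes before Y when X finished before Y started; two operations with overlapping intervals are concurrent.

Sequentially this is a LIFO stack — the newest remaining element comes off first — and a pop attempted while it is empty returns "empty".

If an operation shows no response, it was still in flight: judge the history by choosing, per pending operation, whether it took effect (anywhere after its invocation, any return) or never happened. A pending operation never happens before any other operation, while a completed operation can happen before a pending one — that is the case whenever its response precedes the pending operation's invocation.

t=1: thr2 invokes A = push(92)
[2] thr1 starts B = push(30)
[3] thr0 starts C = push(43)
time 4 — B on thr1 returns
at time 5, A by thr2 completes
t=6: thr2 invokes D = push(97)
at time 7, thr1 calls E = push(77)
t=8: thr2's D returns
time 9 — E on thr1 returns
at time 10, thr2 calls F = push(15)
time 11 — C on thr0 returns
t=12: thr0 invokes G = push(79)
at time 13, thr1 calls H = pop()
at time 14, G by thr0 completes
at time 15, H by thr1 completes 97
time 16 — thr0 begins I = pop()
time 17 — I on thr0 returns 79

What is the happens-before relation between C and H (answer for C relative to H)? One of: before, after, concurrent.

before

C spans [3,11], H spans [13,15]
resp(C)=11 < inv(H)=13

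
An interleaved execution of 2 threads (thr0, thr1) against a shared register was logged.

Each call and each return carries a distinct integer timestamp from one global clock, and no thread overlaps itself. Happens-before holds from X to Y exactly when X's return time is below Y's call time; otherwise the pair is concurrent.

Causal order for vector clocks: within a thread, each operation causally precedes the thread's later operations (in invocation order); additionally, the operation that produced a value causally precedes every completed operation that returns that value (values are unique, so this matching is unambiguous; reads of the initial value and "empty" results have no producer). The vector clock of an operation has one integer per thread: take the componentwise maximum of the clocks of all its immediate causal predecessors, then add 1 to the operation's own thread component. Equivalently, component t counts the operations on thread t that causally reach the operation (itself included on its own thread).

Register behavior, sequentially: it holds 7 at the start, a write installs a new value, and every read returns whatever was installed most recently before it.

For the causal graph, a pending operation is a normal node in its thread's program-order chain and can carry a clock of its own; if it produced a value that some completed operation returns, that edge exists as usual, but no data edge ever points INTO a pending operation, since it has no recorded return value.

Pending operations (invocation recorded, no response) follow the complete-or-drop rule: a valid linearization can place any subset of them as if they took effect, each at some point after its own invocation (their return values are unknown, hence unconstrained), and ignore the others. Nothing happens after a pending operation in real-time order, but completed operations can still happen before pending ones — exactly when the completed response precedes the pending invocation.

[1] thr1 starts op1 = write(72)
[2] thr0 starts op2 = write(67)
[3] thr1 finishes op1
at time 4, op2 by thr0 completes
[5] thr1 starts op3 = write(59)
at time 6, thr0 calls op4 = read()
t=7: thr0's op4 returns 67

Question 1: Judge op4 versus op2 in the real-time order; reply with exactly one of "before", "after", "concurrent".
Answer: after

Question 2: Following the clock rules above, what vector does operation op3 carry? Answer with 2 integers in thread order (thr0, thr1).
Answer: (0, 2)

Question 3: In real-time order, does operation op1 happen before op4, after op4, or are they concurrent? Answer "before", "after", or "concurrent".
Answer: before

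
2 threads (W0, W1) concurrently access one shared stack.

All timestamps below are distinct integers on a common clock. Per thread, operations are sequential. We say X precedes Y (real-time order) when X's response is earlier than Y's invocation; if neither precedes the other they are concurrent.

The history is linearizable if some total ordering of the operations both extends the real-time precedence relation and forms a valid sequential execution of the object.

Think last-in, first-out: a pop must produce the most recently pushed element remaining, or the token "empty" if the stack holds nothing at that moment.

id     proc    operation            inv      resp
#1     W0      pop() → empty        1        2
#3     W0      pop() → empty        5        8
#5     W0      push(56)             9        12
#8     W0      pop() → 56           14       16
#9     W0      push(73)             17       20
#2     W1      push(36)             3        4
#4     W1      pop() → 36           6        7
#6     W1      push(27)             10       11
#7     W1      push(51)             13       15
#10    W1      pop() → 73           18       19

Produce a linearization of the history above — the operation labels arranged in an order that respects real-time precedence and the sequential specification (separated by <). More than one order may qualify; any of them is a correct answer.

#1 < #2 < #4 < #3 < #6 < #5 < #8 < #7 < #9 < #10

step 1: #1 pop() → empty — stack <>
step 2: #2 push(36) — stack <36>
step 3: #4 pop() → 36 — stack <>
step 4: #3 pop() → empty — stack <>
step 5: #6 push(27) — stack <27>
step 6: #5 push(56) — stack <27,56>
step 7: #8 pop() → 56 — stack <27>
step 8: #7 push(51) — stack <27,51>
step 9: #9 push(73) — stack <27,51,73>
step 10: #10 pop() → 73 — stack <27,51>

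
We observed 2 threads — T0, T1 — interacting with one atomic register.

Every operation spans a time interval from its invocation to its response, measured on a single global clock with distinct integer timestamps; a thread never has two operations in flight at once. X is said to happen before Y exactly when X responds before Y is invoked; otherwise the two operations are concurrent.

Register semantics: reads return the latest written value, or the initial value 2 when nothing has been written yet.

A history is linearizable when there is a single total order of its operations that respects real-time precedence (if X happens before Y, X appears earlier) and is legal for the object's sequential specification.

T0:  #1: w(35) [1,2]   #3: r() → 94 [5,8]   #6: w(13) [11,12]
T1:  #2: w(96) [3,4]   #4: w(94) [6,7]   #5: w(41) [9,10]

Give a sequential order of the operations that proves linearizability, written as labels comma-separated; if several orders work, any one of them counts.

#1, #2, #4, #3, #5, #6

after step 1 (#1 w(35)): value 35
after step 2 (#2 w(96)): value 96
after step 3 (#4 w(94)): value 94
after step 4 (#3 r() → 94): value 94
after step 5 (#5 w(41)): value 41
after step 6 (#6 w(13)): value 13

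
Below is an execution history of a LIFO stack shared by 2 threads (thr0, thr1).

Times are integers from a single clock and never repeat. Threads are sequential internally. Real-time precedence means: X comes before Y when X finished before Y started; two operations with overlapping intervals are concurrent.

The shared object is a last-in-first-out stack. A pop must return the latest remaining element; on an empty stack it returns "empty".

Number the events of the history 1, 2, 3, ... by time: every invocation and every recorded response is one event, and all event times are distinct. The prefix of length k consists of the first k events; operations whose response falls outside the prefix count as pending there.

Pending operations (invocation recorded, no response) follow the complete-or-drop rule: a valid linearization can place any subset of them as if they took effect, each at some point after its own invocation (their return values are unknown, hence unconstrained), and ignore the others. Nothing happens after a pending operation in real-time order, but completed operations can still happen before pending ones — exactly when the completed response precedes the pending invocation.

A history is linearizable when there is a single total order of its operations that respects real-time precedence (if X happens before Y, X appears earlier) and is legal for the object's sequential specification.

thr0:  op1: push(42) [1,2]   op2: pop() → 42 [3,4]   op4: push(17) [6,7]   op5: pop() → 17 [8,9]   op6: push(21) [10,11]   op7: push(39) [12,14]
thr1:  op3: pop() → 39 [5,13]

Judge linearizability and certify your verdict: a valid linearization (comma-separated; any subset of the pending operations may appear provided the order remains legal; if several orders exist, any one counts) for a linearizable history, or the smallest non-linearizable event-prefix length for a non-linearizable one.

linearizable — witness: op1, op2, op4, op5, op6, op7, op3

step 1: op1 push(42) — stack <42>
step 2: op2 pop() → 42 — stack <>
step 3: op4 push(17) — stack <17>
step 4: op5 pop() → 17 — stack <>
step 5: op6 push(21) — stack <21>
step 6: op7 push(39) — stack <21,39>
step 7: op3 pop() → 39 — stack <21>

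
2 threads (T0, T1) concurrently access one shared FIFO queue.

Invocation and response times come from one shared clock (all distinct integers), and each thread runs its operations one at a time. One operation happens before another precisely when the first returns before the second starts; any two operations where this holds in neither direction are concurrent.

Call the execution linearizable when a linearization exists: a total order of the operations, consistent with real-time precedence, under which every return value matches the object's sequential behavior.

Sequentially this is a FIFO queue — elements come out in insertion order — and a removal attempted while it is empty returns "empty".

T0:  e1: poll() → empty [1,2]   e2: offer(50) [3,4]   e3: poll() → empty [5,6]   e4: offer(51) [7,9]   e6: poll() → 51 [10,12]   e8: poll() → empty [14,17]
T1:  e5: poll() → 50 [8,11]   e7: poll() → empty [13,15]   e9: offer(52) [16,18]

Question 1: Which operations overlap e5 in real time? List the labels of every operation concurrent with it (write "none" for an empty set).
e4, e6

concurrent with e5 ([8,11]): every op whose interval crosses 8..11
e1 [1,2]: before
e2 [3,4]: before
e3 [5,6]: before
e4 [7,9]: concurrent
e6 [10,12]: concurrent
e7 [13,15]: after
e8 [14,17]: after
e9 [16,18]: after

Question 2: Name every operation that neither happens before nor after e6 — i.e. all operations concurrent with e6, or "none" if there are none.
e5

e6 spans [10,12]: anything still running between times 10 and 12 counts as concurrent
e1 [1,2]: before
e2 [3,4]: before
e3 [5,6]: before
e4 [7,9]: before
e5 [8,11]: concurrent
e7 [13,15]: after
e8 [14,17]: after
e9 [16,18]: after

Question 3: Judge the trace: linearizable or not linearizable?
not linearizable

prefix check: 1..5 passes, 1..6 fails once e3's time-6 response joins
exactly one order of the 3 completed ops respects real time; the FIFO queue replay fails
e.g. e1, e2, e3: illegal at step 3, since e3 poll() → empty cannot apply there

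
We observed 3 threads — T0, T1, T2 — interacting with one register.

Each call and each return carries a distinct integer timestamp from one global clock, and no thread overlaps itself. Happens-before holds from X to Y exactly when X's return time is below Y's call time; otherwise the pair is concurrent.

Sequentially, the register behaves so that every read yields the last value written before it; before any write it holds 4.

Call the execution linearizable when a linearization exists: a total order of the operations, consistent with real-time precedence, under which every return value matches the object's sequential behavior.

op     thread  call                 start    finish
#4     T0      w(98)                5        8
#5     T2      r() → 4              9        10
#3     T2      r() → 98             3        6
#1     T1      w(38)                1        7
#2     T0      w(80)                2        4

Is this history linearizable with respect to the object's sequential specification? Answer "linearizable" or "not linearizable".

through event 9 a valid linearization exists; event 10 (#5 responding at time 10) ends that
checked exhaustively: 12 real-time-consistent orders of 5 completed operations, zero legal register replays
sample order #1, #2, #3, #4, #5 stalls at step 3 — #3 r() → 98 has no legal effect
sample order #1, #2, #4, #3, #5 stalls at step 5 — #5 r() → 4 has no legal effect

not linearizable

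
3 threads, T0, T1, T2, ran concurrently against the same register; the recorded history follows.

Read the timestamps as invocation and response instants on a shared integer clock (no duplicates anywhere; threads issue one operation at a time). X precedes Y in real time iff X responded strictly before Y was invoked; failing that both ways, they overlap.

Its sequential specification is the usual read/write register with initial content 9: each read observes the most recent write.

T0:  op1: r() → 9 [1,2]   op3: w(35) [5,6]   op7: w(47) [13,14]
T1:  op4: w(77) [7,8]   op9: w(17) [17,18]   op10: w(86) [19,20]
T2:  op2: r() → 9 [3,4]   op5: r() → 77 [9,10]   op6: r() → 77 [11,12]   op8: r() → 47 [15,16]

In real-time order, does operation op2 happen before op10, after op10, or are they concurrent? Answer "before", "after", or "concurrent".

before

op2 spans [3,4], op10 spans [19,20]
resp(op2)=4 < inv(op10)=19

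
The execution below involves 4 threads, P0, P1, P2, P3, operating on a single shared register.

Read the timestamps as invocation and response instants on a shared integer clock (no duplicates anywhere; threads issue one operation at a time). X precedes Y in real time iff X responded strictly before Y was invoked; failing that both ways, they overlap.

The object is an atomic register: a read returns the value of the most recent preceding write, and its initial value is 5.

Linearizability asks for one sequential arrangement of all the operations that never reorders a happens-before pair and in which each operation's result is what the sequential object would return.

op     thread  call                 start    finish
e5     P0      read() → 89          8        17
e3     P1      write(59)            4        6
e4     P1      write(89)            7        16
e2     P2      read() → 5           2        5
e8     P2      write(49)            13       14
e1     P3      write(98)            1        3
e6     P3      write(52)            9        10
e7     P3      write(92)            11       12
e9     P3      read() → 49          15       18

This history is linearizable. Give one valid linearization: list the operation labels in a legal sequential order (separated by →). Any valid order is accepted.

after step 1 (e2 read() → 5): value 5
after step 2 (e1 write(98)): value 98
after step 3 (e3 write(59)): value 59
after step 4 (e4 write(89)): value 89
after step 5 (e5 read() → 89): value 89
after step 6 (e6 write(52)): value 52
after step 7 (e7 write(92)): value 92
after step 8 (e8 write(49)): value 49
after step 9 (e9 read() → 49): value 49

e2 → e1 → e3 → e4 → e5 → e6 → e7 → e8 → e9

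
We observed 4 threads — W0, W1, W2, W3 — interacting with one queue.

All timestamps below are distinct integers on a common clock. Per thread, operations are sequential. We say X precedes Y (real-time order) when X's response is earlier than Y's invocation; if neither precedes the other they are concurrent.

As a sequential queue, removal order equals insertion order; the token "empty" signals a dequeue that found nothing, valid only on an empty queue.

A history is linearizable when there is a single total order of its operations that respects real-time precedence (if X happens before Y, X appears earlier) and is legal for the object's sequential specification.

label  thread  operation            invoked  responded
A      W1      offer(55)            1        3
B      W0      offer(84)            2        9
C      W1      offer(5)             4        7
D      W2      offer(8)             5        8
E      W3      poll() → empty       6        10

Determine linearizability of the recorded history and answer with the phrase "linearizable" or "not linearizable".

not linearizable

already the first 10 events (up to E's response at time 10) admit no linearization; the first 9 still do
checked exhaustively: 30 real-time-consistent orders of 5 completed operations, zero legal queue replays
for example A, B, C, D, E fails at step 5: E poll() → empty is not legal there
for example A, B, C, E, D fails at step 4: E poll() → empty is not legal there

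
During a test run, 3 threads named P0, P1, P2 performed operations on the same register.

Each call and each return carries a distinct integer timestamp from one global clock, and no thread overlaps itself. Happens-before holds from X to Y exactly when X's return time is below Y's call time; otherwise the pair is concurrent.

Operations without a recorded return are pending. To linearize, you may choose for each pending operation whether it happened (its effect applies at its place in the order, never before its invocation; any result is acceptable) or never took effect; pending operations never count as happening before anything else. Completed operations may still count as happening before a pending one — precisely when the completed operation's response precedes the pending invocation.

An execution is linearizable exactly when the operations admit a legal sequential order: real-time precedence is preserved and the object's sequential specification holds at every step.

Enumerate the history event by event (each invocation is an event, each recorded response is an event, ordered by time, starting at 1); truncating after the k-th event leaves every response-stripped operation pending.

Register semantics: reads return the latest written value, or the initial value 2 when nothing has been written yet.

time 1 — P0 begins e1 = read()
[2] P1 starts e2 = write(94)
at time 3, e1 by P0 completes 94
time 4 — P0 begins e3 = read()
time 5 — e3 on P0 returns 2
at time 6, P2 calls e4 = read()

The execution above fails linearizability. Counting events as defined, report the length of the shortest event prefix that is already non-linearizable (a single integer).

5

a valid linearization of events 1..4 exists, for instance e2, e1:
1. e2 write(94) (pending, included), leaving value 94
2. e1 read() → 94, leaving value 94
event 5 — e3's response, time 5 — after it, nothing linearizes
no completion choice of the 1 pending operation (e2) rescues it — every subset was tried
one such order, e1, e3 (pending dropped), breaks at step 1 where e1 read() → 94 is illegal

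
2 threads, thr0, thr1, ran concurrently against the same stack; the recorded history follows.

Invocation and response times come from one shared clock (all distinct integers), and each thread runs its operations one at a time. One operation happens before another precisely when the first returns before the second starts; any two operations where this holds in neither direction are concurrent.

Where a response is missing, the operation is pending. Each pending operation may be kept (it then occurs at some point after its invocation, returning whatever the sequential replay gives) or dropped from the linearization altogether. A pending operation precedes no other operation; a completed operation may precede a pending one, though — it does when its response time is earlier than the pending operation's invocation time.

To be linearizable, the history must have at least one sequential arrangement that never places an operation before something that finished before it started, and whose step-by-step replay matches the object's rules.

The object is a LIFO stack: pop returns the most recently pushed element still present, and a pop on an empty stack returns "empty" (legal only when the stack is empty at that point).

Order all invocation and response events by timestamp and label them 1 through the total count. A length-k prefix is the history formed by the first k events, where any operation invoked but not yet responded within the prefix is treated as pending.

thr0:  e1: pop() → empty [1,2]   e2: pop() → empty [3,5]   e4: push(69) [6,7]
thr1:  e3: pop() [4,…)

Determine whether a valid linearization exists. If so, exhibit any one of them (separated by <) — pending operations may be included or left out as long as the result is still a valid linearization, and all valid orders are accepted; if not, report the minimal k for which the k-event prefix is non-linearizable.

linearizable — witness: e1 < e2 < e3 < e4

after step 1 (e1 pop() → empty): stack <>
after step 2 (e2 pop() → empty): stack <>
after step 3 (e3 pop() (pending, included)): stack <>
after step 4 (e4 push(69)): stack <69>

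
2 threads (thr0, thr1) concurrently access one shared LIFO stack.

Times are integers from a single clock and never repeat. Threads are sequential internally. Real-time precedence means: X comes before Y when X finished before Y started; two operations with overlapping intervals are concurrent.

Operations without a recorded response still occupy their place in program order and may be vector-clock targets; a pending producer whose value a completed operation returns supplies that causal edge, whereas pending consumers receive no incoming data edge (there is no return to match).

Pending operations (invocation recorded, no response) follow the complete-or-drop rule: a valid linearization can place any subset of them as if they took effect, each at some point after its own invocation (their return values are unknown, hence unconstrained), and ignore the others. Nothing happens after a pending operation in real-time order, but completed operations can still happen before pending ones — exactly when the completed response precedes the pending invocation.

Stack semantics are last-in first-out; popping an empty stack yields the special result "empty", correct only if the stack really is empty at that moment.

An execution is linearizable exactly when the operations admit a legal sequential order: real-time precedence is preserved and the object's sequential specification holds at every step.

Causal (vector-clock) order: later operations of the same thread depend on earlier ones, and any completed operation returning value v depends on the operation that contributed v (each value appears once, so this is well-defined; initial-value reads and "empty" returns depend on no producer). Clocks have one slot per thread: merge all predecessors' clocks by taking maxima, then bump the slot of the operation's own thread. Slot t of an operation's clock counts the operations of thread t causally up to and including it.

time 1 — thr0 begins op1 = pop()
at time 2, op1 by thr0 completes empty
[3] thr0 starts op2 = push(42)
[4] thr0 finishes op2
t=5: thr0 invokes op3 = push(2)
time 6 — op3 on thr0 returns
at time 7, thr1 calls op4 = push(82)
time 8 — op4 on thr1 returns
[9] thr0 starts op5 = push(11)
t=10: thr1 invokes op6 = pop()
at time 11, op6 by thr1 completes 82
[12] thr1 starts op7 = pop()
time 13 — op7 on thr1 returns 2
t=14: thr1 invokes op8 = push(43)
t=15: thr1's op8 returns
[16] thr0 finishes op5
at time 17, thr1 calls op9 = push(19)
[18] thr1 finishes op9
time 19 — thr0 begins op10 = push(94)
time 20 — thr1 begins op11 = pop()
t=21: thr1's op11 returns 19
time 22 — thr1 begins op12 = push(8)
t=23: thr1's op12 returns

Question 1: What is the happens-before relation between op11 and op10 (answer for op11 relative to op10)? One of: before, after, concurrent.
concurrent

op11 spans [20,21], op10 spans [19,…)
the intervals overlap in both directions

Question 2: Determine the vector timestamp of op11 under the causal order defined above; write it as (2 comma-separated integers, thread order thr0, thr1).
(3, 6)

op4, invoked 7, has no incoming edges; only thr1's bump applies → (0, 1)
op1, invoked 1, has no incoming edges; only thr0's bump applies → (1, 0)
merge at op6 (invoked 10): VC(op4)=(0, 1), own-thread bump on thr1 → (0, 2)
merge at op2 (invoked 3): VC(op1)=(1, 0), own-thread bump on thr0 → (2, 0)
merge at op3 (invoked 5): VC(op2)=(2, 0), own-thread bump on thr0 → (3, 0)
merge at op5 (invoked 9): VC(op3)=(3, 0), own-thread bump on thr0 → (4, 0)
merge at op10 (invoked 19): VC(op5)=(4, 0), own-thread bump on thr0 → (5, 0)
merge at op7 (invoked 12): VC(op3)=(3, 0), VC(op6)=(0, 2), own-thread bump on thr1 → (3, 3)
merge at op8 (invoked 14): VC(op7)=(3, 3), own-thread bump on thr1 → (3, 4)
merge at op9 (invoked 17): VC(op8)=(3, 4), own-thread bump on thr1 → (3, 5)
merge at op11 (invoked 20): VC(op9)=(3, 5), own-thread bump on thr1 → (3, 6)
merge at op12 (invoked 22): VC(op11)=(3, 6), own-thread bump on thr1 → (3, 7)
target: VC(op11) = (3, 6)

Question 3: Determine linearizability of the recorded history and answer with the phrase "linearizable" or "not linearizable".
linearizable

witness order: op1, op2, op3, op4, op6, op7, op5, op8, op9, op11, op10, op12
step 1: op1 pop() → empty — stack <>
step 2: op2 push(42) — stack <42>
step 3: op3 push(2) — stack <42,2>
step 4: op4 push(82) — stack <42,2,82>
step 5: op6 pop() → 82 — stack <42,2>
step 6: op7 pop() → 2 — stack <42>
step 7: op5 push(11) — stack <42,11>
step 8: op8 push(43) — stack <42,11,43>
step 9: op9 push(19) — stack <42,11,43,19>
step 10: op11 pop() → 19 — stack <42,11,43>
step 11: op10 push(94) (pending, included) — stack <42,11,43,94>
step 12: op12 push(8) — stack <42,11,43,94,8>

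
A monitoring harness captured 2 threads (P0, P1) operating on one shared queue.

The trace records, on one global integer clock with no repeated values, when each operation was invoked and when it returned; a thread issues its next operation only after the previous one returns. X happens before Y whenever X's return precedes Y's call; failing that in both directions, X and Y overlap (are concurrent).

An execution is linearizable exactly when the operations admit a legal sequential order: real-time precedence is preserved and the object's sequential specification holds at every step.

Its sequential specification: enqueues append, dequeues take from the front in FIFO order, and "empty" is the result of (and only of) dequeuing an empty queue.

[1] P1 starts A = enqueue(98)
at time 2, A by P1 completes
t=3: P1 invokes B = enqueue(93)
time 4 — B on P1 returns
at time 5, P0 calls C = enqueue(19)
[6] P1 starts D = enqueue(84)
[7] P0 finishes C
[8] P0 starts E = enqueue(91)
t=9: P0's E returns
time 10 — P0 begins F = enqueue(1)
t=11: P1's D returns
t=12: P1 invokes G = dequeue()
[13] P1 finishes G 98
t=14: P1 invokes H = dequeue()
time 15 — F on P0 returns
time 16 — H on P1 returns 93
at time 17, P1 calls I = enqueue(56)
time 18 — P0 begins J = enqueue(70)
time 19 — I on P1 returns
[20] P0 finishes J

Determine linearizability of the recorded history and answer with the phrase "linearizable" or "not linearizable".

linearizable

one valid linearization: A, B, C, D, E, F, G, H, I, J
1. A enqueue(98), leaving queue <98>
2. B enqueue(93), leaving queue <98,93>
3. C enqueue(19), leaving queue <98,93,19>
4. D enqueue(84), leaving queue <98,93,19,84>
5. E enqueue(91), leaving queue <98,93,19,84,91>
6. F enqueue(1), leaving queue <98,93,19,84,91,1>
7. G dequeue() → 98, leaving queue <93,19,84,91,1>
8. H dequeue() → 93, leaving queue <19,84,91,1>
9. I enqueue(56), leaving queue <19,84,91,1,56>
10. J enqueue(70), leaving queue <19,84,91,1,56,70>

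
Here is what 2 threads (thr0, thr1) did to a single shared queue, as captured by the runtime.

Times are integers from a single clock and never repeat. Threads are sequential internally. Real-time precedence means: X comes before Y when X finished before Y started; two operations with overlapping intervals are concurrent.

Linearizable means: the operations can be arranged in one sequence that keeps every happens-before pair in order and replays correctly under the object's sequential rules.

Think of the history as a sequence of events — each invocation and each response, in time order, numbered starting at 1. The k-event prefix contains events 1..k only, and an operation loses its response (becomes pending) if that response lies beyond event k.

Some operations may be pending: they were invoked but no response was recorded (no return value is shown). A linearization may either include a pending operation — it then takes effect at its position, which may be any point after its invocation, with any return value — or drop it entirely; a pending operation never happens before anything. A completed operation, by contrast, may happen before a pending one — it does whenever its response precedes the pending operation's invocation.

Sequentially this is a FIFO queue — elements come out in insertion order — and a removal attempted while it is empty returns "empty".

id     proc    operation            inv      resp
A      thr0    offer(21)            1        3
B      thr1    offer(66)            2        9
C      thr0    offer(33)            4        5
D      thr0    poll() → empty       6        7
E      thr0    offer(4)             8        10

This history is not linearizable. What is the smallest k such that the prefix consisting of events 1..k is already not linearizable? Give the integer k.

events 1..6 are linearizable, e.g. via A, B, C:
after step 1 (A offer(21)): queue <21>
after step 2 (B offer(66) (pending, included)): queue <21,66>
after step 3 (C offer(33)): queue <21,66,33>
with event 7 included (D responding at time 7), all real-time-consistent orders fail
every completion of the 1 pending operation (B) was checked; none linearizes
one such order, A, C, D (pending dropped), breaks at step 3 where D poll() → empty is illegal

7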